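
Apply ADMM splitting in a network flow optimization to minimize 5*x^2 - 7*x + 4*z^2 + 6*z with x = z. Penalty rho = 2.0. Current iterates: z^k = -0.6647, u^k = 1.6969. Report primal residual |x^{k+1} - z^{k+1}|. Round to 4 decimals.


ADMM iteration with rho = 2.0, z^k = -0.6647, u^k = 1.6969
Step 1: x-update.
Minimize 5*x^2 - 7*x + (2.0/2)*(x + 0.6647 + 1.6969)^2
FOC: (2*5 + 2.0)*x = 7 + 2.0*(-0.6647 - 1.6969)
x^{k+1} = 0.1897
Step 2: z-update.
Minimize 4*z^2 + 6*z + (2.0/2)*(0.1897 - z + 1.6969)^2
FOC: (2*4 + 2.0)*z = -6 + 2.0*(0.1897 + 1.6969)
z^{k+1} = -0.2227
Step 3: u-update.
u^{k+1} = 1.6969 + 0.1897 + 0.2227 = 2.1093
Step 4: Primal residual = |0.1897 + 0.2227| = 0.4124


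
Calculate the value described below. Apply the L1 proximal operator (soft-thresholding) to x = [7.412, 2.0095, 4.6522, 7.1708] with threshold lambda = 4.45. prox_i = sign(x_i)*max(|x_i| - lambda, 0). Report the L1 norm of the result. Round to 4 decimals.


Soft-thresholding with lambda = 4.45:
prox(7.412) = sign(7.412)*max(|7.412| - 4.45, 0) = 2.962
prox(2.0095) = sign(2.0095)*max(|2.0095| - 4.45, 0) = 0.0
prox(4.6522) = sign(4.6522)*max(|4.6522| - 4.45, 0) = 0.2022
prox(7.1708) = sign(7.1708)*max(|7.1708| - 4.45, 0) = 2.7208
prox(x) = [2.962, 0.0, 0.2022, 2.7208]
||prox(x)||_1 = 2.962 + 0.0 + 0.2022 + 2.7208 = 5.885


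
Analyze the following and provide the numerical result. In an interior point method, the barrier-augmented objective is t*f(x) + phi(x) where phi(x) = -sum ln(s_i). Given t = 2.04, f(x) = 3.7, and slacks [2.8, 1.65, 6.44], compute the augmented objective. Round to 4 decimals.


Step 1: Compute log-barrier.
ln values: [1.0296, 0.5008, 1.8625]
phi = -(1.0296 + 0.5008 + 1.8625) = -3.3929
Step 2: Compute augmented objective.
t*f(x) = 2.04*3.7 = 7.548
Total = 7.548 - 3.3929 = 4.1551


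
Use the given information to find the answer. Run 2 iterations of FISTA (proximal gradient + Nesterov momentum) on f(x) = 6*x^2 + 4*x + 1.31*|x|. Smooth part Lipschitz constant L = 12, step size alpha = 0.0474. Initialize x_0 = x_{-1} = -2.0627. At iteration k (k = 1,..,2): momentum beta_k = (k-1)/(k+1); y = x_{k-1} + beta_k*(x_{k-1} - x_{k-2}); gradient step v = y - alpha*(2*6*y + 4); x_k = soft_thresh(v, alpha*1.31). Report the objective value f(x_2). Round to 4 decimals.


FISTA on f(x) = 6*x^2 + 4*x + 1.31*|x|
L = 12, alpha = 0.0474
Iteration 1: beta = 0.0, y = -2.0627 + 0.0*(-2.0627 + 2.0627) = -2.0627
  grad(y) = -20.7524, v = y - alpha*grad = -1.079
  prox(v) = soft_thresh(-1.079, 0.0621) = -1.0169
Iteration 2: beta = 0.3333, y = -1.0169 + 0.3333*(-1.0169 + 2.0627) = -0.6684
  grad(y) = -4.0203, v = y - alpha*grad = -0.4778
  prox(v) = soft_thresh(-0.4778, 0.0621) = -0.4157
f(x_2) = 6*(-0.4157)^2 + 4*(-0.4157) + 1.31*|-0.4157| = -0.0814


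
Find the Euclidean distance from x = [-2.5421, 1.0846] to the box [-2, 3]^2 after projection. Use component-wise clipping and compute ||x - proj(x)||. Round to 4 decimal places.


Project each component onto [-2, 3].
clip(-2.5421) = -2.0, clip(1.0846) = 1.0846
Projection = [-2.0, 1.0846]
Squared diffs: [0.2939, 0.0]
Distance = sqrt(0.2939) = 0.5421


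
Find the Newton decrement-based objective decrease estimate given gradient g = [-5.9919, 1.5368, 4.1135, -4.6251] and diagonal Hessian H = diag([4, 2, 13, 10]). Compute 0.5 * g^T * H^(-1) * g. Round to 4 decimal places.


Step 1: H is diagonal, so H^(-1) * g = [-1.498, 0.7684, 0.3164, -0.4625].
Step 2: g^T H^(-1) g = sum_i g_i^2 / H_ii
  = (-5.9919)^2/4 + (1.5368)^2/2 + (4.1135)^2/13 + (-4.6251)^2/10
  = 8.9757 + 1.1809 + 1.3016 + 2.1392 = 13.5974
Step 3: Objective decrease = 0.5 * g^T H^(-1) g = 6.7987


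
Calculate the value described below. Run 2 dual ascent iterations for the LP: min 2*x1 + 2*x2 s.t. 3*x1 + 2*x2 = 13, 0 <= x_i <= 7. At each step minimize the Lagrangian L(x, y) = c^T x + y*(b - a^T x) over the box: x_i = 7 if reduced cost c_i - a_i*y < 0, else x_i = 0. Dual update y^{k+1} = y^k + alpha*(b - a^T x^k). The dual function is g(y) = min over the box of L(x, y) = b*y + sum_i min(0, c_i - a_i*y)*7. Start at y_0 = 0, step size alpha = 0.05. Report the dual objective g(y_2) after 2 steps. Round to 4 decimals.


Dual ascent for LP: min 2*x1 + 2*x2, 3*x1 + 2*x2 = 13, 0 <= x_i <= 7
Step 1: y^k = 0.0, reduced costs: (2.0, 2.0)
  x^k = (0.0, 0.0), subgradient = b - a^T x = 13.0
  y^{k+1} = 0.0 + 0.05*13.0 = 0.65
Step 2: y^k = 0.65, reduced costs: (0.05, 0.7)
  x^k = (0.0, 0.0), subgradient = b - a^T x = 13.0
  y^{k+1} = 0.65 + 0.05*13.0 = 1.3
Dual objective at y_2 = 1.3: reduced costs (-1.9, -0.6), box minimizer x = (7.0, 7.0)
g(y_2) = b*y + (c1 - a1*y)*x1 + (c2 - a2*y)*x2 = 13*1.3 + (-1.9)*7.0 + (-0.6)*7.0 = 16.9 - 13.3 - 4.2 = -0.6


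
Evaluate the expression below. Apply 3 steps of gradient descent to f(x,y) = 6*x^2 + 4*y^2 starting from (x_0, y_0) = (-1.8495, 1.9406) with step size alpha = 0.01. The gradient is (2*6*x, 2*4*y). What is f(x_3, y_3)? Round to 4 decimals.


Gradient descent on f(x,y) = 6*x^2 + 4*y^2.
Starting point: (-1.8495, 1.9406), alpha = 0.01
Step 1: grad_x = 2*6*-1.8495 = -22.194, grad_y = 2*4*1.9406 = 15.5248
  x_1 = -1.8495 - 0.01*-22.194 = -1.6276
  y_1 = 1.9406 - 0.01*15.5248 = 1.7854
Step 2: grad_x = 2*6*-1.6276 = -19.5307, grad_y = 2*4*1.7854 = 14.2828
  x_2 = -1.6276 - 0.01*-19.5307 = -1.4323
  y_2 = 1.7854 - 0.01*14.2828 = 1.6425
Step 3: grad_x = 2*6*-1.4323 = -17.187, grad_y = 2*4*1.6425 = 13.1402
  x_3 = -1.4323 - 0.01*-17.187 = -1.2604
  y_3 = 1.6425 - 0.01*13.1402 = 1.5111
f(-1.2604, 1.5111) = 6*(-1.2604)^2 + 4*1.5111^2 = 18.6653


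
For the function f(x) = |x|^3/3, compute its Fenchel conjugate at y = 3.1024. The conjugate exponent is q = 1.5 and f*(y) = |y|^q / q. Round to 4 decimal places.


The conjugate exponent q satisfies 1/p + 1/q = 1.
p = 3, so q = 3/(3 - 1) = 1.5
|y|^q = 3.1024^1.5 = 5.4645
f*(3.1024) = 5.4645 / 1.5 = 3.643


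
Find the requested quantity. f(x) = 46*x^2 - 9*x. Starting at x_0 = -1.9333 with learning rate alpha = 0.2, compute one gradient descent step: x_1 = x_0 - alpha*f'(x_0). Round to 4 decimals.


We compute the gradient at x_0 and apply the update.
f'(x) = 92*x - 9
f'(-1.9333) = 92*-1.9333 - 9 = -186.8636
x_1 = -1.9333 - 0.2*-186.8636 = 35.4394


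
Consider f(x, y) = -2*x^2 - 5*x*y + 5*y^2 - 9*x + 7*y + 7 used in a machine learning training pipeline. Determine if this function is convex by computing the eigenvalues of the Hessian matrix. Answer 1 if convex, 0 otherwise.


The Hessian of f(x,y) = -2*x^2 - 5*x*y + 5*y^2 - 9*x + 7*y + 7 is:
H = [[-4, -5], [-5, 10]]
Trace = -4 + 10 = 6
Determinant = -4*10 - (-5)^2 = -65
Discriminant = (6)^2 - 4*-65 = 296.0
Eigenvalues: lambda_1 = -5.6023, lambda_2 = 11.6023
The function is not convex.

0


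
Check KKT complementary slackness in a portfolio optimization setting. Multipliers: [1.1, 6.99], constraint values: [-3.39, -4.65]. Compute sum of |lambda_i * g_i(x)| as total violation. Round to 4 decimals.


KKT complementary slackness check:
lambda_1 * g_1 = 1.1 * -3.39 = -3.729
lambda_2 * g_2 = 6.99 * -4.65 = -32.5035
Total violation = 3.729 + 32.5035 = 36.2325


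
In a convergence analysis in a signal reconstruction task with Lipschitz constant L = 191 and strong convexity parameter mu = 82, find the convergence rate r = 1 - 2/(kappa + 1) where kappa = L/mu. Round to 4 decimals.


Step 1: Compute the condition number.
kappa = L/mu = 191/82 = 2.3293
Step 2: Compute the convergence rate.
r = 1 - 2/(kappa + 1) = 1 - 2*mu/(L + mu) = (L - mu)/(L + mu) = 109/273 = 0.3993


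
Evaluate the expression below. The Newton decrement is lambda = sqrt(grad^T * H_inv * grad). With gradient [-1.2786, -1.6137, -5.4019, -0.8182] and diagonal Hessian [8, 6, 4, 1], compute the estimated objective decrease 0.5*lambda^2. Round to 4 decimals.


Step 1: H is diagonal, so H^(-1) * g = [-0.1598, -0.269, -1.3505, -0.8182].
Step 2: g^T H^(-1) g = sum_i g_i^2 / H_ii
  = (-1.2786)^2/8 + (-1.6137)^2/6 + (-5.4019)^2/4 + (-0.8182)^2/1
  = 0.2044 + 0.434 + 7.2951 + 0.6695 = 8.6029
Step 3: Objective decrease = 0.5 * g^T H^(-1) g = 4.3015


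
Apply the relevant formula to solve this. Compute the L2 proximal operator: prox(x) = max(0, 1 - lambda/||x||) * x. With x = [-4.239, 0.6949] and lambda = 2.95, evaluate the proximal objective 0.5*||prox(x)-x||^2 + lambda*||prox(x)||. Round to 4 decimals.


Step 1: Compute ||x||.
||x|| = 4.2956
Step 2: Compute scaling factor.
scale = max(0, 1 - 2.95/4.2956) = 0.3132
Step 3: prox(x) = [-1.3279, 0.2177]
||prox(x)|| = 1.3456
Step 4: Proximal objective.
0.5*||prox-x||^2 = 4.3513
lambda*||prox|| = 3.9695
Total = 8.3207


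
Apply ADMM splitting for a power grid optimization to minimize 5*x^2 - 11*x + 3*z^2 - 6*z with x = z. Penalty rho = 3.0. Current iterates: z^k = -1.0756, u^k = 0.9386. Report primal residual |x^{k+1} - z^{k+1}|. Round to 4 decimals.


ADMM iteration with rho = 3.0, z^k = -1.0756, u^k = 0.9386
Step 1: x-update.
Minimize 5*x^2 - 11*x + (3.0/2)*(x + 1.0756 + 0.9386)^2
FOC: (2*5 + 3.0)*x = 11 + 3.0*(-1.0756 - 0.9386)
x^{k+1} = 0.3813
Step 2: z-update.
Minimize 3*z^2 - 6*z + (3.0/2)*(0.3813 - z + 0.9386)^2
FOC: (2*3 + 3.0)*z = 6 + 3.0*(0.3813 + 0.9386)
z^{k+1} = 1.1066
Step 3: u-update.
u^{k+1} = 0.9386 + 0.3813 - 1.1066 = 0.2133
Step 4: Primal residual = |0.3813 - 1.1066| = 0.7253


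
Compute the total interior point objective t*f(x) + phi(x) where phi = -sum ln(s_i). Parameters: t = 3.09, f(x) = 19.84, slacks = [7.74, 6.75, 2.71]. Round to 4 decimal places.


Step 1: Compute log-barrier.
ln values: [2.0464, 1.9095, 0.9969]
phi = -(2.0464 + 1.9095 + 0.9969) = -4.9529
Step 2: Compute augmented objective.
t*f(x) = 3.09*19.84 = 61.3056
Total = 61.3056 - 4.9529 = 56.3527


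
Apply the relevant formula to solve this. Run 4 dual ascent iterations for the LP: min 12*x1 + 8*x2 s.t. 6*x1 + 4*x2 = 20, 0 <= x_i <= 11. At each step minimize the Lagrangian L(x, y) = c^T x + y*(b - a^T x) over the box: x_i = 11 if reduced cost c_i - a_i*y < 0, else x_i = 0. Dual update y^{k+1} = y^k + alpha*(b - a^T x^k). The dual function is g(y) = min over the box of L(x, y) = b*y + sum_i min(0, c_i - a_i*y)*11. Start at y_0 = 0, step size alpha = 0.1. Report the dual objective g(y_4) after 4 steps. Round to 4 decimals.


Dual ascent for LP: min 12*x1 + 8*x2, 6*x1 + 4*x2 = 20, 0 <= x_i <= 11
Step 1: y^k = 0.0, reduced costs: (12.0, 8.0)
  x^k = (0.0, 0.0), subgradient = b - a^T x = 20.0
  y^{k+1} = 0.0 + 0.1*20.0 = 2.0
Step 2: y^k = 2.0, reduced costs: (0.0, 0.0)
  x^k = (0.0, 0.0), subgradient = b - a^T x = 20.0
  y^{k+1} = 2.0 + 0.1*20.0 = 4.0
Step 3: y^k = 4.0, reduced costs: (-12.0, -8.0)
  x^k = (11.0, 11.0), subgradient = b - a^T x = -90.0
  y^{k+1} = 4.0 + 0.1*-90.0 = -5.0
Step 4: y^k = -5.0, reduced costs: (42.0, 28.0)
  x^k = (0.0, 0.0), subgradient = b - a^T x = 20.0
  y^{k+1} = -5.0 + 0.1*20.0 = -3.0
Dual objective at y_4 = -3.0: reduced costs (30.0, 20.0), box minimizer x = (0.0, 0.0)
g(y_4) = b*y + (c1 - a1*y)*x1 + (c2 - a2*y)*x2 = 20*(-3.0) + 30.0*0.0 + 20.0*0.0 = -60.0 + 0.0 + 0.0 = -60.0


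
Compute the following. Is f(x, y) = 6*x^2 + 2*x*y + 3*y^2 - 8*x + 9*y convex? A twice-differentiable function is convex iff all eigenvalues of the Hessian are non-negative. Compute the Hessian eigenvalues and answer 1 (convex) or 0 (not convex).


The Hessian of f(x,y) = 6*x^2 + 2*x*y + 3*y^2 - 8*x + 9*y is:
H = [[12, 2], [2, 6]]
Trace = 12 + 6 = 18
Determinant = 12*6 - (2)^2 = 68
Discriminant = (18)^2 - 4*68 = 52.0
Eigenvalues: lambda_1 = 5.3944, lambda_2 = 12.6056
The function is convex.

1


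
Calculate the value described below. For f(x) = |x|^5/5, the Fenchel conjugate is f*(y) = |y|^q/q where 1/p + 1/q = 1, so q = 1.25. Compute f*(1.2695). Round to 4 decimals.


The conjugate exponent q satisfies 1/p + 1/q = 1.
p = 5, so q = 5/(5 - 1) = 1.25
|y|^q = 1.2695^1.25 = 1.3475
f*(1.2695) = 1.3475 / 1.25 = 1.078


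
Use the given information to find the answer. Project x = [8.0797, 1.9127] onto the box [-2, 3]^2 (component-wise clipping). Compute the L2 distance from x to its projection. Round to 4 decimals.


Project each component onto [-2, 3].
clip(8.0797) = 3.0, clip(1.9127) = 1.9127
Projection = [3.0, 1.9127]
Squared diffs: [25.8034, 0.0]
Distance = sqrt(25.8034) = 5.0797


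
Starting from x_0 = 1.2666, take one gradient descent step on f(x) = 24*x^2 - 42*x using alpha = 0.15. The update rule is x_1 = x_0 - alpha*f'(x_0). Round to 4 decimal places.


We compute the gradient at x_0 and apply the update.
f'(x) = 48*x - 42
f'(1.2666) = 48*1.2666 - 42 = 18.7968
x_1 = 1.2666 - 0.15*18.7968 = -1.5529


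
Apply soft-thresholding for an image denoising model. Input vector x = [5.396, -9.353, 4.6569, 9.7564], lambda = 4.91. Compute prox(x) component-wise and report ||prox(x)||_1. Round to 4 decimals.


Soft-thresholding with lambda = 4.91:
prox(5.396) = sign(5.396)*max(|5.396| - 4.91, 0) = 0.486
prox(-9.353) = sign(-9.353)*max(|-9.353| - 4.91, 0) = -4.443
prox(4.6569) = sign(4.6569)*max(|4.6569| - 4.91, 0) = 0.0
prox(9.7564) = sign(9.7564)*max(|9.7564| - 4.91, 0) = 4.8464
prox(x) = [0.486, -4.443, 0.0, 4.8464]
||prox(x)||_1 = 0.486 + 4.443 + 0.0 + 4.8464 = 9.7754


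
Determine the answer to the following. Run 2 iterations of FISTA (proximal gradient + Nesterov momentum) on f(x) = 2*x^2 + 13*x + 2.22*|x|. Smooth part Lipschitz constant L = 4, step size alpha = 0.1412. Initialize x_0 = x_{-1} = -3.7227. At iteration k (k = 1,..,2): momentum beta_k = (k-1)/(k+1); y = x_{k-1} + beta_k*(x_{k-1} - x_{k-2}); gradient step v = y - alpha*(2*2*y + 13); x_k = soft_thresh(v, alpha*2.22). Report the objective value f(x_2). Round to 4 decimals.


FISTA on f(x) = 2*x^2 + 13*x + 2.22*|x|
L = 4, alpha = 0.1412
Iteration 1: beta = 0.0, y = -3.7227 + 0.0*(-3.7227 + 3.7227) = -3.7227
  grad(y) = -1.8908, v = y - alpha*grad = -3.4557
  prox(v) = soft_thresh(-3.4557, 0.3135) = -3.1423
Iteration 2: beta = 0.3333, y = -3.1423 + 0.3333*(-3.1423 + 3.7227) = -2.9488
  grad(y) = 1.2049, v = y - alpha*grad = -3.1189
  prox(v) = soft_thresh(-3.1189, 0.3135) = -2.8054
f(x_2) = 2*(-2.8054)^2 + 13*(-2.8054) + 2.22*|-2.8054| = -14.5017


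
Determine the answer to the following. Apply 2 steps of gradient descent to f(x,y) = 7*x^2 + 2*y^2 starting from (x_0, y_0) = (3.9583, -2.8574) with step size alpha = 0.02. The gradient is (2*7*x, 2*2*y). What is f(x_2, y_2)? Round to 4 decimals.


Gradient descent on f(x,y) = 7*x^2 + 2*y^2.
Starting point: (3.9583, -2.8574), alpha = 0.02
Step 1: grad_x = 2*7*3.9583 = 55.4162, grad_y = 2*2*-2.8574 = -11.4296
  x_1 = 3.9583 - 0.02*55.4162 = 2.85
  y_1 = -2.8574 - 0.02*-11.4296 = -2.6288
Step 2: grad_x = 2*7*2.85 = 39.8997, grad_y = 2*2*-2.6288 = -10.5152
  x_2 = 2.85 - 0.02*39.8997 = 2.052
  y_2 = -2.6288 - 0.02*-10.5152 = -2.4185
f(2.052, -2.4185) = 7*2.052^2 + 2*(-2.4185)^2 = 41.1727


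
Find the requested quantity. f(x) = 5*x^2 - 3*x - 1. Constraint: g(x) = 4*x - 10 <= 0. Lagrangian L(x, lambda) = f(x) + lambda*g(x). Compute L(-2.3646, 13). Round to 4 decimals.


Step 1: Evaluate f(x).
f(-2.3646) = 5*(-2.3646)^2 - 3*(-2.3646) - 1 = 34.0505
Step 2: Evaluate g(x).
g(-2.3646) = 4*-2.3646 - 10 = -19.4584
Step 3: Compute Lagrangian.
L = 34.0505 + 13*-19.4584 = -218.9087


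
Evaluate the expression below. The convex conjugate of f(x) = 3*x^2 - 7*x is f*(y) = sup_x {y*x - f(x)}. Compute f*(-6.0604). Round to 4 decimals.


f*(y) = sup_x {y*x - a*x^2 - b*x} = sup_x {(y-b)*x - a*x^2}
FOC: (y - b) - 2a*x = 0 => x* = (y - b)/(2a)
x* = (-6.0604 + 7)/(2*3) = 0.1566
f*(-6.0604) = (y-b)^2/(4a) = (-6.0604 + 7)^2/(4*3)
= 0.8828/12 = 0.0736


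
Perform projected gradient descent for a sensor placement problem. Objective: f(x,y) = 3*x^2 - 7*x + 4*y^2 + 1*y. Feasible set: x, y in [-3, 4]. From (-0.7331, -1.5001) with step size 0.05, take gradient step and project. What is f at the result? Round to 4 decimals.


Step 1: Compute gradient at (-0.7331, -1.5001).
grad_x = 2*3*-0.7331 - 7 = -11.3986
grad_y = 2*4*-1.5001 + 1 = -11.0008
Step 2: Gradient step.
x_raw = -0.7331 - 0.05*-11.3986 = -0.1632
y_raw = -1.5001 - 0.05*-11.0008 = -0.9501
Step 3: Project onto [-3, 4].
x_proj = clip(-0.1632) = -0.1632
y_proj = clip(-0.9501) = -0.9501
Step 4: Evaluate f.
f(-0.1632, -0.9501) = 3.8825


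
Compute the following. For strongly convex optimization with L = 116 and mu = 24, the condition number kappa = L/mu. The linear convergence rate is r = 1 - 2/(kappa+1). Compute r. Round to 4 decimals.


Step 1: Compute the condition number.
kappa = L/mu = 116/24 = 4.8333
Step 2: Compute the convergence rate.
r = 1 - 2/(kappa + 1) = 1 - 2*mu/(L + mu) = (L - mu)/(L + mu) = 92/140 = 0.6571


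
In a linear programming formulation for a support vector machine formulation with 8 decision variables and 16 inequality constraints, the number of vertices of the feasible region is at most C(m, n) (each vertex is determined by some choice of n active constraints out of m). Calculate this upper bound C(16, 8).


Each vertex corresponds to some choice of n active constraints out of m, so the number of vertices is at most C(m, n) = m! / (n!(m-n)!).
m = 16, n = 8
Numerator: 16 * 15 * 14 * 13 * 12 * 11 * 10 * 9
Denominator: 8! = 40320
C(16, 8) = 12870


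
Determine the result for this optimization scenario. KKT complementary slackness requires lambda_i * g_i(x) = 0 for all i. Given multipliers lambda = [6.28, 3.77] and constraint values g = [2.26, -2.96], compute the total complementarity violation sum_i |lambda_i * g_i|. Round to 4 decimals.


KKT complementary slackness check:
lambda_1 * g_1 = 6.28 * 2.26 = 14.1928
lambda_2 * g_2 = 3.77 * -2.96 = -11.1592
Total violation = 14.1928 + 11.1592 = 25.352


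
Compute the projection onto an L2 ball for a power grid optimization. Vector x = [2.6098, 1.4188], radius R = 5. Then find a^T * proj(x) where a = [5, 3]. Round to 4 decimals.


Step 1: Compute ||x|| (intermediates to 6 decimals).
||x|| = sqrt(2.6098^2 + 1.4188^2) = 2.97053
Step 2: Project.
Since ||x|| <= R, proj = x (no scaling needed).
proj(x) = [2.6098, 1.4188]
Step 3: Dot product.
a^T * proj(x) = 5*2.6098 + 3*1.4188 = 17.3054


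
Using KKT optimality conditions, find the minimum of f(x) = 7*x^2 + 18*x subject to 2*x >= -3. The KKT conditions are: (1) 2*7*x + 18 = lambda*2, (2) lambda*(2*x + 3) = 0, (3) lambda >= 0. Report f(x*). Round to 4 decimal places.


Step 1: Try lambda = 0 (constraint inactive).
Stationarity: 2*7*x + 18 = 0
x* = -18/(2*7) = -9/7 = -1.2857 (rounded; the exact value -9/7 is used below)
Check constraint: 2*-1.2857 = -2.5714 >= -3 -- satisfied.
Step 2: Compute optimal value.
f(x*) = 7*(-9/7)^2 + 18*(-9/7) = -11.5714


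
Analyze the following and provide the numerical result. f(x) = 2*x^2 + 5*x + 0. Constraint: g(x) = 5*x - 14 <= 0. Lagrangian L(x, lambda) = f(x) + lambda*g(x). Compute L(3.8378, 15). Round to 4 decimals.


Step 1: Evaluate f(x).
f(3.8378) = 2*3.8378^2 + 5*3.8378 + 0 = 48.6464
Step 2: Evaluate g(x).
g(3.8378) = 5*3.8378 - 14 = 5.189
Step 3: Compute Lagrangian.
L = 48.6464 + 15*5.189 = 126.4814


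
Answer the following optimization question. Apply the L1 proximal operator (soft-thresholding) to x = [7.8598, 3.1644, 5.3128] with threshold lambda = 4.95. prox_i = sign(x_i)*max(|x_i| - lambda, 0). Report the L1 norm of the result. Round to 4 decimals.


Soft-thresholding with lambda = 4.95:
prox(7.8598) = sign(7.8598)*max(|7.8598| - 4.95, 0) = 2.9098
prox(3.1644) = sign(3.1644)*max(|3.1644| - 4.95, 0) = 0.0
prox(5.3128) = sign(5.3128)*max(|5.3128| - 4.95, 0) = 0.3628
prox(x) = [2.9098, 0.0, 0.3628]
||prox(x)||_1 = 2.9098 + 0.0 + 0.3628 = 3.2726


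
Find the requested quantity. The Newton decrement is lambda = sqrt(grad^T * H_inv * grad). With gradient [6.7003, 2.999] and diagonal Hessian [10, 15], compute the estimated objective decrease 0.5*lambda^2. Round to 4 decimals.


Step 1: H is diagonal, so H^(-1) * g = [0.67, 0.1999].
Step 2: g^T H^(-1) g = sum_i g_i^2 / H_ii
  = (6.7003)^2/10 + (2.999)^2/15
  = 4.4894 + 0.5996 = 5.089
Step 3: Objective decrease = 0.5 * g^T H^(-1) g = 2.5445


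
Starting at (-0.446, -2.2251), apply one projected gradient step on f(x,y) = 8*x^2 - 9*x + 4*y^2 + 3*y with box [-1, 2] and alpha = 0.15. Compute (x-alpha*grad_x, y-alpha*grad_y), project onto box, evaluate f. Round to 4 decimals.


Step 1: Compute gradient at (-0.446, -2.2251).
grad_x = 2*8*-0.446 - 9 = -16.136
grad_y = 2*4*-2.2251 + 3 = -14.8008
Step 2: Gradient step.
x_raw = -0.446 - 0.15*-16.136 = 1.9744
y_raw = -2.2251 - 0.15*-14.8008 = -0.005
Step 3: Project onto [-1, 2].
x_proj = clip(1.9744) = 1.9744
y_proj = clip(-0.005) = -0.005
Step 4: Evaluate f.
f(1.9744, -0.005) = 13.4016


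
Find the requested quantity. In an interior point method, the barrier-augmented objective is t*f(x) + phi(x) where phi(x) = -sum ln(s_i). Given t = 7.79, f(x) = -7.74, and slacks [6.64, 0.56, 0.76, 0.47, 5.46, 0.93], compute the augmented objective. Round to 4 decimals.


Step 1: Compute log-barrier.
ln values: [1.8931, -0.5798, -0.2744, -0.755, 1.6974, -0.0726]
phi = -(1.8931 - 0.5798 - 0.2744 - 0.755 + 1.6974 - 0.0726) = -1.9087
Step 2: Compute augmented objective.
t*f(x) = 7.79*-7.74 = -60.2946
Total = -60.2946 - 1.9087 = -62.2033


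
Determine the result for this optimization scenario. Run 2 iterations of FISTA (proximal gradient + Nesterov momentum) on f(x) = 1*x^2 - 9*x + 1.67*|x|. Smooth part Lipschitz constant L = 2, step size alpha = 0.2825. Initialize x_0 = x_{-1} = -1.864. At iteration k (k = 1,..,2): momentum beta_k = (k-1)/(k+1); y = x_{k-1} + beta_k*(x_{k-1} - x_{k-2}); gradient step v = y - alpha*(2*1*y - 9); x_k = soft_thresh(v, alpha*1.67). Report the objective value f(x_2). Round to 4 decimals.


FISTA on f(x) = 1*x^2 - 9*x + 1.67*|x|
L = 2, alpha = 0.2825
Iteration 1: beta = 0.0, y = -1.864 + 0.0*(-1.864 + 1.864) = -1.864
  grad(y) = -12.728, v = y - alpha*grad = 1.7317
  prox(v) = soft_thresh(1.7317, 0.4718) = 1.2599
Iteration 2: beta = 0.3333, y = 1.2599 + 0.3333*(1.2599 + 1.864) = 2.3012
  grad(y) = -4.3976, v = y - alpha*grad = 3.5435
  prox(v) = soft_thresh(3.5435, 0.4718) = 3.0717
f(x_2) = 1*3.0717^2 - 9*3.0717 + 1.67*|3.0717| = -13.0803


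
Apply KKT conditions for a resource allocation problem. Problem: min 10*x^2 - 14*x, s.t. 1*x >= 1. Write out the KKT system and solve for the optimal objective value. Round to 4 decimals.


Step 1: Try lambda = 0 (constraint inactive).
x_unc = 14/(2*10) = 0.7
Check: 1*0.7 = 0.7 < 1 -- violated!
Step 2: Constraint must be active: 1*x = 1
x* = 1/1 = 1.0
lambda = (2*10*1.0 - 14)/1 = 6.0
Step 3: Compute optimal value.
f(x*) = 10*1.0^2 - 14*1.0 = -4.0


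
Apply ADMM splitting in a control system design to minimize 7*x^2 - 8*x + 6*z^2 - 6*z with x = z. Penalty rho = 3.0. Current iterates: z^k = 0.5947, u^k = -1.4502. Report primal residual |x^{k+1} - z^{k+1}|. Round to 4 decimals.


ADMM iteration with rho = 3.0, z^k = 0.5947, u^k = -1.4502
Step 1: x-update.
Minimize 7*x^2 - 8*x + (3.0/2)*(x - 0.5947 - 1.4502)^2
FOC: (2*7 + 3.0)*x = 8 + 3.0*(0.5947 + 1.4502)
x^{k+1} = 0.8315
Step 2: z-update.
Minimize 6*z^2 - 6*z + (3.0/2)*(0.8315 - z - 1.4502)^2
FOC: (2*6 + 3.0)*z = 6 + 3.0*(0.8315 - 1.4502)
z^{k+1} = 0.2763
Step 3: u-update.
u^{k+1} = -1.4502 + 0.8315 - 0.2763 = -0.895
Step 4: Primal residual = |0.8315 - 0.2763| = 0.5552


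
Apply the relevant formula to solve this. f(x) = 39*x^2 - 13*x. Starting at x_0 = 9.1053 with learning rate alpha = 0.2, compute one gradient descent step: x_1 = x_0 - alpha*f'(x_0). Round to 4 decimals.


We compute the gradient at x_0 and apply the update.
f'(x) = 78*x - 13
f'(9.1053) = 78*9.1053 - 13 = 697.2134
x_1 = 9.1053 - 0.2*697.2134 = -130.3374


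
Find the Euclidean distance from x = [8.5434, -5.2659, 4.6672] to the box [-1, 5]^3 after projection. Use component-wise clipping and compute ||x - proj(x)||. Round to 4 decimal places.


Project each component onto [-1, 5].
clip(8.5434) = 5.0, clip(-5.2659) = -1.0, clip(4.6672) = 4.6672
Projection = [5.0, -1.0, 4.6672]
Squared diffs: [12.5557, 18.1979, 0.0]
Distance = sqrt(30.7536) = 5.5456


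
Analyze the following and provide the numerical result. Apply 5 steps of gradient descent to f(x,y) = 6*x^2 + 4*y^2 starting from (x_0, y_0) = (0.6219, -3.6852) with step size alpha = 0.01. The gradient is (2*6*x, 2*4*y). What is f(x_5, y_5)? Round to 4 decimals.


Gradient descent on f(x,y) = 6*x^2 + 4*y^2.
Starting point: (0.6219, -3.6852), alpha = 0.01
Step 1: grad_x = 2*6*0.6219 = 7.4628, grad_y = 2*4*-3.6852 = -29.4816
  x_1 = 0.6219 - 0.01*7.4628 = 0.5473
  y_1 = -3.6852 - 0.01*-29.4816 = -3.3904
Step 2: grad_x = 2*6*0.5473 = 6.5673, grad_y = 2*4*-3.3904 = -27.1231
  x_2 = 0.5473 - 0.01*6.5673 = 0.4816
  y_2 = -3.3904 - 0.01*-27.1231 = -3.1192
Step 3: grad_x = 2*6*0.4816 = 5.7792, grad_y = 2*4*-3.1192 = -24.9532
  x_3 = 0.4816 - 0.01*5.7792 = 0.4238
  y_3 = -3.1192 - 0.01*-24.9532 = -2.8696
Step 4: grad_x = 2*6*0.4238 = 5.0857, grad_y = 2*4*-2.8696 = -22.957
  x_4 = 0.4238 - 0.01*5.0857 = 0.373
  y_4 = -2.8696 - 0.01*-22.957 = -2.6401
Step 5: grad_x = 2*6*0.373 = 4.4754, grad_y = 2*4*-2.6401 = -21.1204
  x_5 = 0.373 - 0.01*4.4754 = 0.3282
  y_5 = -2.6401 - 0.01*-21.1204 = -2.4288
f(0.3282, -2.4288) = 6*0.3282^2 + 4*(-2.4288)^2 = 24.2435


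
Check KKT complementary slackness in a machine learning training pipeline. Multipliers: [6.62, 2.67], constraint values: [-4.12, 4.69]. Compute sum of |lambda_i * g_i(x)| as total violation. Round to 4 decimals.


KKT complementary slackness check:
lambda_1 * g_1 = 6.62 * -4.12 = -27.2744
lambda_2 * g_2 = 2.67 * 4.69 = 12.5223
Total violation = 27.2744 + 12.5223 = 39.7967


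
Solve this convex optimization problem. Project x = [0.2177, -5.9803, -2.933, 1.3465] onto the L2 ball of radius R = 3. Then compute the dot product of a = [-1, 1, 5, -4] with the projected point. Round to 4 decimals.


Step 1: Compute ||x|| (intermediates to 6 decimals).
||x|| = sqrt(0.2177^2 + (-5.9803)^2 + (-2.933)^2 + 1.3465^2) = 6.799039
Step 2: Project.
Since ||x|| > R, scale = R/||x|| = 3/6.799039 = 0.441239, proj(x) = scale * x
proj(x) = [0.096058, -2.638742, -1.294154, 0.594128]
Step 3: Dot product.
a^T * proj(x) = -1*0.096058 + 1*(-2.638742) + 5*(-1.294154) - 4*0.594128 = -11.5821


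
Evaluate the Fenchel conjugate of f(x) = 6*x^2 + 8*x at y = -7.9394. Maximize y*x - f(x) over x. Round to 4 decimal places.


f*(y) = sup_x {y*x - a*x^2 - b*x} = sup_x {(y-b)*x - a*x^2}
FOC: (y - b) - 2a*x = 0 => x* = (y - b)/(2a)
x* = (-7.9394 - 8)/(2*6) = -1.3283
f*(-7.9394) = (y-b)^2/(4a) = (-7.9394 - 8)^2/(4*6)
= 254.0645/24 = 10.586


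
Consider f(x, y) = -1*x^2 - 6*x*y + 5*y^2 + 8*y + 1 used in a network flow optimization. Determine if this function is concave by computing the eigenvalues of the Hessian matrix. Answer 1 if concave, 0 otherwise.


The Hessian of f(x,y) = -1*x^2 - 6*x*y + 5*y^2 + 8*y + 1 is:
H = [[-2, -6], [-6, 10]]
Trace = -2 + 10 = 8
Determinant = -2*10 - (-6)^2 = -56
Discriminant = (8)^2 - 4*-56 = 288.0
Eigenvalues: lambda_1 = -4.4853, lambda_2 = 12.4853
The function is not concave.

0


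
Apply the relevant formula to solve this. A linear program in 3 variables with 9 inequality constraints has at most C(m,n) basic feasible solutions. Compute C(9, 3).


Each vertex corresponds to some choice of n active constraints out of m, so the number of vertices is at most C(m, n) = m! / (n!(m-n)!).
m = 9, n = 3
Numerator: 9 * 8 * 7
Denominator: 3! = 6
C(9, 3) = 84


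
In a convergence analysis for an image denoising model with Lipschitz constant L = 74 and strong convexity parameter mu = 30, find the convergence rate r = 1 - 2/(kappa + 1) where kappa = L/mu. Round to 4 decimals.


Step 1: Compute the condition number.
kappa = L/mu = 74/30 = 2.4667
Step 2: Compute the convergence rate.
r = 1 - 2/(kappa + 1) = 1 - 2*mu/(L + mu) = (L - mu)/(L + mu) = 44/104 = 0.4231


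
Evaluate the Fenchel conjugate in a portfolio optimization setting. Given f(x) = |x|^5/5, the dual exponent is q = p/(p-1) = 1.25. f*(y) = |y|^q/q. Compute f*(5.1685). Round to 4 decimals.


The conjugate exponent q satisfies 1/p + 1/q = 1.
p = 5, so q = 5/(5 - 1) = 1.25
|y|^q = 5.1685^1.25 = 7.793
f*(5.1685) = 7.793 / 1.25 = 6.2344


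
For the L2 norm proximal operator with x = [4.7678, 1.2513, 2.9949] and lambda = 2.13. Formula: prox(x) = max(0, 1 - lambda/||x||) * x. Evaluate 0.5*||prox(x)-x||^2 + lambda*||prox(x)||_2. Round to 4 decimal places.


Step 1: Compute ||x||.
||x|| = 5.7678
Step 2: Compute scaling factor.
scale = max(0, 1 - 2.13/5.7678) = 0.6307
Step 3: prox(x) = [3.0071, 0.7892, 1.8889]
||prox(x)|| = 3.6378
Step 4: Proximal objective.
0.5*||prox-x||^2 = 2.2685
lambda*||prox|| = 7.7485
Total = 10.0169


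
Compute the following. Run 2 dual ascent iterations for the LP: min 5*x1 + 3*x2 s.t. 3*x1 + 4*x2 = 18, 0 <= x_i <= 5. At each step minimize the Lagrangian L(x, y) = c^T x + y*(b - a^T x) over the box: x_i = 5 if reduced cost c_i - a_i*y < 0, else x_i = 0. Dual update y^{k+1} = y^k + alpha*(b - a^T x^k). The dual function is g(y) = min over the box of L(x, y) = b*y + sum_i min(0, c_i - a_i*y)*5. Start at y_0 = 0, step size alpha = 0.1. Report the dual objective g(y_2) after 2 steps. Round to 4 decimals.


Dual ascent for LP: min 5*x1 + 3*x2, 3*x1 + 4*x2 = 18, 0 <= x_i <= 5
Step 1: y^k = 0.0, reduced costs: (5.0, 3.0)
  x^k = (0.0, 0.0), subgradient = b - a^T x = 18.0
  y^{k+1} = 0.0 + 0.1*18.0 = 1.8
Step 2: y^k = 1.8, reduced costs: (-0.4, -4.2)
  x^k = (5.0, 5.0), subgradient = b - a^T x = -17.0
  y^{k+1} = 1.8 + 0.1*-17.0 = 0.1
Dual objective at y_2 = 0.1: reduced costs (4.7, 2.6), box minimizer x = (0.0, 0.0)
g(y_2) = b*y + (c1 - a1*y)*x1 + (c2 - a2*y)*x2 = 18*0.1 + 4.7*0.0 + 2.6*0.0 = 1.8 + 0.0 + 0.0 = 1.8


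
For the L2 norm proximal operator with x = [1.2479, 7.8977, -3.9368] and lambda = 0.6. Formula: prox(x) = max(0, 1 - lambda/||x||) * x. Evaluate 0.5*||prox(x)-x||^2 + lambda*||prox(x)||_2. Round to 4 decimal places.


Step 1: Compute ||x||.
||x|| = 8.9123
Step 2: Compute scaling factor.
scale = max(0, 1 - 0.6/8.9123) = 0.9327
Step 3: prox(x) = [1.1639, 7.366, -3.6718]
||prox(x)|| = 8.3123
Step 4: Proximal objective.
0.5*||prox-x||^2 = 0.18
lambda*||prox|| = 4.9874
Total = 5.1674


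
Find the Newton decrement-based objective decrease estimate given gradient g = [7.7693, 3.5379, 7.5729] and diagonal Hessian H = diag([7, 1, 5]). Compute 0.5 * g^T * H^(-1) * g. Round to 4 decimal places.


Step 1: H is diagonal, so H^(-1) * g = [1.1099, 3.5379, 1.5146].
Step 2: g^T H^(-1) g = sum_i g_i^2 / H_ii
  = (7.7693)^2/7 + (3.5379)^2/1 + (7.5729)^2/5
  = 8.6231 + 12.5167 + 11.4698 = 32.6096
Step 3: Objective decrease = 0.5 * g^T H^(-1) g = 16.3048


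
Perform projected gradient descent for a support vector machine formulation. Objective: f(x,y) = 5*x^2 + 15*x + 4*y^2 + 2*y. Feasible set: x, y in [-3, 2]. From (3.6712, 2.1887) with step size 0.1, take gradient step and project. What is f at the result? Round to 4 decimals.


Step 1: Compute gradient at (3.6712, 2.1887).
grad_x = 2*5*3.6712 + 15 = 51.712
grad_y = 2*4*2.1887 + 2 = 19.5096
Step 2: Gradient step.
x_raw = 3.6712 - 0.1*51.712 = -1.5
y_raw = 2.1887 - 0.1*19.5096 = 0.2377
Step 3: Project onto [-3, 2].
x_proj = clip(-1.5) = -1.5
y_proj = clip(0.2377) = 0.2377
Step 4: Evaluate f.
f(-1.5, 0.2377) = -10.5484


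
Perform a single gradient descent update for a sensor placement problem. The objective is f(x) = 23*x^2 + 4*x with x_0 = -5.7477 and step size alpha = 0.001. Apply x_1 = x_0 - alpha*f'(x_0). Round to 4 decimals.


We compute the gradient at x_0 and apply the update.
f'(x) = 46*x + 4
f'(-5.7477) = 46*-5.7477 + 4 = -260.3942
x_1 = -5.7477 - 0.001*-260.3942 = -5.4873


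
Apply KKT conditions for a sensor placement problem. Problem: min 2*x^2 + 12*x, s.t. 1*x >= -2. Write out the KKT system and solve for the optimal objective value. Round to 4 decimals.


Step 1: Try lambda = 0 (constraint inactive).
x_unc = -12/(2*2) = -3.0
Check: 1*-3.0 = -3.0 < -2 -- violated!
Step 2: Constraint must be active: 1*x = -2
x* = -2/1 = -2.0
lambda = (2*2*(-2.0) + 12)/1 = 4.0
Step 3: Compute optimal value.
f(x*) = 2*(-2.0)^2 + 12*(-2.0) = -16.0


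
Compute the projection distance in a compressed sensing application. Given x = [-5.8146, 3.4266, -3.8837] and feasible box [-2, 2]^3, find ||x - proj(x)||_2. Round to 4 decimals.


Project each component onto [-2, 2].
clip(-5.8146) = -2.0, clip(3.4266) = 2.0, clip(-3.8837) = -2.0
Projection = [-2.0, 2.0, -2.0]
Squared diffs: [14.5512, 2.0352, 3.5483]
Distance = sqrt(20.1347) = 4.4872


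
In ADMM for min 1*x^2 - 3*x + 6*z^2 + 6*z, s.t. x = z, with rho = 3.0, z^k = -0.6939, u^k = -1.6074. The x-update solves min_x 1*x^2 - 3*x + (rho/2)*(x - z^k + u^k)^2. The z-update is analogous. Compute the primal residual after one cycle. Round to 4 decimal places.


ADMM iteration with rho = 3.0, z^k = -0.6939, u^k = -1.6074
Step 1: x-update.
Minimize 1*x^2 - 3*x + (3.0/2)*(x + 0.6939 - 1.6074)^2
FOC: (2*1 + 3.0)*x = 3 + 3.0*(-0.6939 + 1.6074)
x^{k+1} = 1.1481
Step 2: z-update.
Minimize 6*z^2 + 6*z + (3.0/2)*(1.1481 - z - 1.6074)^2
FOC: (2*6 + 3.0)*z = -6 + 3.0*(1.1481 - 1.6074)
z^{k+1} = -0.4919
Step 3: u-update.
u^{k+1} = -1.6074 + 1.1481 + 0.4919 = 0.0326
Step 4: Primal residual = |1.1481 + 0.4919| = 1.64


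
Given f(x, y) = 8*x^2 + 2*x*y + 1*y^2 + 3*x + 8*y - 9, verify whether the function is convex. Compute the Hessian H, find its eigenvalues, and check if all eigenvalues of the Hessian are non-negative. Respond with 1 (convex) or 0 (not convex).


The Hessian of f(x,y) = 8*x^2 + 2*x*y + 1*y^2 + 3*x + 8*y - 9 is:
H = [[16, 2], [2, 2]]
Trace = 16 + 2 = 18
Determinant = 16*2 - (2)^2 = 28
Discriminant = (18)^2 - 4*28 = 212.0
Eigenvalues: lambda_1 = 1.7199, lambda_2 = 16.2801
The function is convex.

1


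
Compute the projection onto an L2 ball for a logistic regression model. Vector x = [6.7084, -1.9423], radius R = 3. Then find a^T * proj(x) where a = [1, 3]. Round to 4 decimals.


Step 1: Compute ||x|| (intermediates to 6 decimals).
||x|| = sqrt(6.7084^2 + (-1.9423)^2) = 6.983922
Step 2: Project.
Since ||x|| > R, scale = R/||x|| = 3/6.983922 = 0.429558, proj(x) = scale * x
proj(x) = [2.881647, -0.834331]
Step 3: Dot product.
a^T * proj(x) = 1*2.881647 + 3*(-0.834331) = 0.3787


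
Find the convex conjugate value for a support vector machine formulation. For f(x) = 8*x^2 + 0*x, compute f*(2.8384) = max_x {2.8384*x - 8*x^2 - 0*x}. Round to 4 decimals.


f*(y) = sup_x {y*x - a*x^2 - b*x} = sup_x {(y-b)*x - a*x^2}
FOC: (y - b) - 2a*x = 0 => x* = (y - b)/(2a)
x* = (2.8384 - 0)/(2*8) = 0.1774
f*(2.8384) = (y-b)^2/(4a) = (2.8384 - 0)^2/(4*8)
= 8.0565/32 = 0.2518


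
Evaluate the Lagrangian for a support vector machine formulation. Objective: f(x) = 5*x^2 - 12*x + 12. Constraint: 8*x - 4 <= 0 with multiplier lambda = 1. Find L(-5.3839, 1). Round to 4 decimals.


Step 1: Evaluate f(x).
f(-5.3839) = 5*(-5.3839)^2 - 12*(-5.3839) + 12 = 221.5387
Step 2: Evaluate g(x).
g(-5.3839) = 8*-5.3839 - 4 = -47.0712
Step 3: Compute Lagrangian.
L = 221.5387 + 1*-47.0712 = 174.4675


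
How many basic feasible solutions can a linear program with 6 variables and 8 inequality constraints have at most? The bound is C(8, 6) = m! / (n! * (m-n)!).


Each vertex corresponds to some choice of n active constraints out of m, so the number of vertices is at most C(m, n) = m! / (n!(m-n)!).
m = 8, n = 6
Numerator: 8 * 7 * 6 * 5 * 4 * 3
Denominator: 6! = 720
C(8, 6) = 28


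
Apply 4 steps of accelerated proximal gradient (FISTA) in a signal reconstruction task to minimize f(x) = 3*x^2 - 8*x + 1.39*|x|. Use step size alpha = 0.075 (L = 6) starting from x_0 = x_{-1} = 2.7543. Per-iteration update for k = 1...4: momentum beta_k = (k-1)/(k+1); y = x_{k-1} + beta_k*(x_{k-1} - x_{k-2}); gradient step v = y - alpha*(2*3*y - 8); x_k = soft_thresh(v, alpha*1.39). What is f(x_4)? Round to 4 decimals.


FISTA on f(x) = 3*x^2 - 8*x + 1.39*|x|
L = 6, alpha = 0.075
Iteration 1: beta = 0.0, y = 2.7543 + 0.0*(2.7543 - 2.7543) = 2.7543
  grad(y) = 8.5258, v = y - alpha*grad = 2.1149
  prox(v) = soft_thresh(2.1149, 0.1043) = 2.0106
Iteration 2: beta = 0.3333, y = 2.0106 + 0.3333*(2.0106 - 2.7543) = 1.7627
  grad(y) = 2.5763, v = y - alpha*grad = 1.5695
  prox(v) = soft_thresh(1.5695, 0.1043) = 1.4652
Iteration 3: beta = 0.5, y = 1.4652 + 0.5*(1.4652 - 2.0106) = 1.1926
  grad(y) = -0.8446, v = y - alpha*grad = 1.2559
  prox(v) = soft_thresh(1.2559, 0.1043) = 1.1517
Iteration 4: beta = 0.6, y = 1.1517 + 0.6*(1.1517 - 1.4652) = 0.9635
  grad(y) = -2.219, v = y - alpha*grad = 1.1299
  prox(v) = soft_thresh(1.1299, 0.1043) = 1.0257
f(x_4) = 3*1.0257^2 - 8*1.0257 + 1.39*|1.0257| = -3.6237


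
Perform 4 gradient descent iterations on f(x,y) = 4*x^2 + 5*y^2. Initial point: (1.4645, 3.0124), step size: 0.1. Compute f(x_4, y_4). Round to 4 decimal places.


Gradient descent on f(x,y) = 4*x^2 + 5*y^2.
Starting point: (1.4645, 3.0124), alpha = 0.1
Step 1: grad_x = 2*4*1.4645 = 11.716, grad_y = 2*5*3.0124 = 30.124
  x_1 = 1.4645 - 0.1*11.716 = 0.2929
  y_1 = 3.0124 - 0.1*30.124 = 0.0
Step 2: grad_x = 2*4*0.2929 = 2.3432, grad_y = 2*5*0.0 = 0.0
  x_2 = 0.2929 - 0.1*2.3432 = 0.0586
  y_2 = 0.0 - 0.1*0.0 = 0.0
Step 3: grad_x = 2*4*0.0586 = 0.4686, grad_y = 2*5*0.0 = 0.0
  x_3 = 0.0586 - 0.1*0.4686 = 0.0117
  y_3 = 0.0 - 0.1*0.0 = 0.0
Step 4: grad_x = 2*4*0.0117 = 0.0937, grad_y = 2*5*0.0 = 0.0
  x_4 = 0.0117 - 0.1*0.0937 = 0.0023
  y_4 = 0.0 - 0.1*0.0 = 0.0
f(0.0023, 0.0) = 4*0.0023^2 + 5*0.0^2 = 0.0


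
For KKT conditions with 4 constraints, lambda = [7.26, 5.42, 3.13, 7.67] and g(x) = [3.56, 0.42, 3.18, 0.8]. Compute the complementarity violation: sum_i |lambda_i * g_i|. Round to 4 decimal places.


KKT complementary slackness check:
lambda_1 * g_1 = 7.26 * 3.56 = 25.8456
lambda_2 * g_2 = 5.42 * 0.42 = 2.2764
lambda_3 * g_3 = 3.13 * 3.18 = 9.9534
lambda_4 * g_4 = 7.67 * 0.8 = 6.136
Total violation = 25.8456 + 2.2764 + 9.9534 + 6.136 = 44.2114


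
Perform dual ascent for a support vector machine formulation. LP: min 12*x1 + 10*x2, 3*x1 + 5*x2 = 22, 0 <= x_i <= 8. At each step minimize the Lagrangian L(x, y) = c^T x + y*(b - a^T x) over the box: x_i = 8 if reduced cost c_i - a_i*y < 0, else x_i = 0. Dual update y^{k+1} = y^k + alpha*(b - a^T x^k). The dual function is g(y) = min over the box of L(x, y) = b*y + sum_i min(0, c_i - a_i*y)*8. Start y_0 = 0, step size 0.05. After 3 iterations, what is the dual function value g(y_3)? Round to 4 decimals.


Dual ascent for LP: min 12*x1 + 10*x2, 3*x1 + 5*x2 = 22, 0 <= x_i <= 8
Step 1: y^k = 0.0, reduced costs: (12.0, 10.0)
  x^k = (0.0, 0.0), subgradient = b - a^T x = 22.0
  y^{k+1} = 0.0 + 0.05*22.0 = 1.1
Step 2: y^k = 1.1, reduced costs: (8.7, 4.5)
  x^k = (0.0, 0.0), subgradient = b - a^T x = 22.0
  y^{k+1} = 1.1 + 0.05*22.0 = 2.2
Step 3: y^k = 2.2, reduced costs: (5.4, -1.0)
  x^k = (0.0, 8.0), subgradient = b - a^T x = -18.0
  y^{k+1} = 2.2 + 0.05*-18.0 = 1.3
Dual objective at y_3 = 1.3: reduced costs (8.1, 3.5), box minimizer x = (0.0, 0.0)
g(y_3) = b*y + (c1 - a1*y)*x1 + (c2 - a2*y)*x2 = 22*1.3 + 8.1*0.0 + 3.5*0.0 = 28.6 + 0.0 + 0.0 = 28.6


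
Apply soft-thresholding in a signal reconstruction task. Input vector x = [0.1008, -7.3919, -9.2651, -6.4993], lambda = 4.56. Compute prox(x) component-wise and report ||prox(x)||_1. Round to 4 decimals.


Soft-thresholding with lambda = 4.56:
prox(0.1008) = sign(0.1008)*max(|0.1008| - 4.56, 0) = 0.0
prox(-7.3919) = sign(-7.3919)*max(|-7.3919| - 4.56, 0) = -2.8319
prox(-9.2651) = sign(-9.2651)*max(|-9.2651| - 4.56, 0) = -4.7051
prox(-6.4993) = sign(-6.4993)*max(|-6.4993| - 4.56, 0) = -1.9393
prox(x) = [0.0, -2.8319, -4.7051, -1.9393]
||prox(x)||_1 = 0.0 + 2.8319 + 4.7051 + 1.9393 = 9.4763


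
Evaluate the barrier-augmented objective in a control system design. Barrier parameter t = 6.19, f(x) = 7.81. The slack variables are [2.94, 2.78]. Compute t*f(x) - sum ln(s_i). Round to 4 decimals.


Step 1: Compute log-barrier.
ln values: [1.0784, 1.0225]
phi = -(1.0784 + 1.0225) = -2.1009
Step 2: Compute augmented objective.
t*f(x) = 6.19*7.81 = 48.3439
Total = 48.3439 - 2.1009 = 46.243


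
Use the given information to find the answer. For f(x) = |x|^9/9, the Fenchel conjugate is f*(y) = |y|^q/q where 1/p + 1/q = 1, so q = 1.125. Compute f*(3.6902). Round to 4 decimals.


The conjugate exponent q satisfies 1/p + 1/q = 1.
p = 9, so q = 9/(9 - 1) = 1.125
|y|^q = 3.6902^1.125 = 4.3444
f*(3.6902) = 4.3444 / 1.125 = 3.8617
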